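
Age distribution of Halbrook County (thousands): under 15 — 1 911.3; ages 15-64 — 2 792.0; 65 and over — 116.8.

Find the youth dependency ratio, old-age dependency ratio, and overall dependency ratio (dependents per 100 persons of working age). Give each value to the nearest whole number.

Youth dependency ratio: 68
Old-age dependency ratio: 4
Total dependency ratio: 73

Youth dependency ratio = 1 911.3 / 2 792.0 × 100 = 68
Old-age dependency ratio = 116.8 / 2 792.0 × 100 = 4
Total dependency ratio = (1 911.3 + 116.8) / 2 792.0 × 100 = 2 028.1 / 2 792.0 × 100 = 73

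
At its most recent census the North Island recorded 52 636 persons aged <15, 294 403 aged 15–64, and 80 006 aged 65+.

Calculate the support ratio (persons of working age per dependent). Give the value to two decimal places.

Support ratio = 294 403 / (52 636 + 80 006) = 294 403 / 132 642 = 2.22

Support ratio: 2.22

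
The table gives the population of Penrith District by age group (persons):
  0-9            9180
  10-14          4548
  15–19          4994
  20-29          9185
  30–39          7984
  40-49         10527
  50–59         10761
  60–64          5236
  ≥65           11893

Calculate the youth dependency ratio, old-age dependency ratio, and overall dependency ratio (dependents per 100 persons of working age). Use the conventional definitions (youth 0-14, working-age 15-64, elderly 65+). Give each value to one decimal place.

Youth dependency ratio: 28.2
Old-age dependency ratio: 24.4
Total dependency ratio: 52.6

0–14: 9180 + 4548 = 13728
15–64: 4994 + 9185 + 7984 + 10527 + 10761 + 5236 = 48687
65+: 11893
Youth dependency ratio = 13728 / 48687 × 100 = 28.2
Old-age dependency ratio = 11893 / 48687 × 100 = 24.4
Total dependency ratio = (13728 + 11893) / 48687 × 100 = 25621 / 48687 × 100 = 52.6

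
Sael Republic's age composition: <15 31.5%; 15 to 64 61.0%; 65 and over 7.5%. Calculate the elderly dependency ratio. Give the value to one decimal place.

Old-age dependency ratio: 12.3

Old-age dependency ratio = 7.5 / 61.0 × 100 = 12.3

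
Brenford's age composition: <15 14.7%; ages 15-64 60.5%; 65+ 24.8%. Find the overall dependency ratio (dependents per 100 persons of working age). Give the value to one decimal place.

Total dependency ratio: 65.3

Total dependency ratio = (14.7 + 24.8) / 60.5 × 100 = 39.5 / 60.5 × 100 = 65.3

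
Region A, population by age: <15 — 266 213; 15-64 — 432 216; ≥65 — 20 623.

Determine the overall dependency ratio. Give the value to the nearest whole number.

Total dependency ratio = (266 213 + 20 623) / 432 216 × 100 = 286 836 / 432 216 × 100 = 66

Total dependency ratio: 66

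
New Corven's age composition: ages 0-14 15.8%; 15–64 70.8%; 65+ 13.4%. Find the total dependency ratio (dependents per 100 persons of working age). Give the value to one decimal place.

Total dependency ratio = (15.8 + 13.4) / 70.8 × 100 = 29.2 / 70.8 × 100 = 41.2

Total dependency ratio: 41.2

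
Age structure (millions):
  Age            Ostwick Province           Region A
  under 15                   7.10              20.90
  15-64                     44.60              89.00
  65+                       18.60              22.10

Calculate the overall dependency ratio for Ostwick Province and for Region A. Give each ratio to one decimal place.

Ostwick Province: 57.6
Region A: 48.3

Ostwick Province: (7.10 + 18.60) / 44.60 × 100 = 25.70 / 44.60 × 100 = 57.6
Region A: (20.90 + 22.10) / 89.00 × 100 = 43.00 / 89.00 × 100 = 48.3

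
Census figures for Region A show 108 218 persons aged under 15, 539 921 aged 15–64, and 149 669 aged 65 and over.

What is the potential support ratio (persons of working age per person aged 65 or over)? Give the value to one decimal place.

Potential support ratio = 539 921 / 149 669 = 3.6

Potential support ratio: 3.6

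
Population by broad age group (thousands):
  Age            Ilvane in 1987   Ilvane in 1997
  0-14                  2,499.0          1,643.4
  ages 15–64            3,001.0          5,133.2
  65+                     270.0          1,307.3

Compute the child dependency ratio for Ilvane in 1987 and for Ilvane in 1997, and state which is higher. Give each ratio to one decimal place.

Ilvane in 1987: 83.3
Ilvane in 1997: 32.0
Higher: Ilvane in 1987

Ilvane in 1987: 2,499.0 / 3,001.0 × 100 = 83.3
Ilvane in 1997: 1,643.4 / 5,133.2 × 100 = 32.0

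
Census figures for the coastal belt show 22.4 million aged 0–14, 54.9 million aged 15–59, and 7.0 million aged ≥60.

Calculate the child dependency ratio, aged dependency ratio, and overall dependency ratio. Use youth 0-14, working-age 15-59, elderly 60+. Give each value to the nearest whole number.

Youth dependency ratio = 22.4 / 54.9 × 100 = 41
Old-age dependency ratio = 7.0 / 54.9 × 100 = 13
Total dependency ratio = (22.4 + 7.0) / 54.9 × 100 = 29.4 / 54.9 × 100 = 54

Youth dependency ratio: 41
Old-age dependency ratio: 13
Total dependency ratio: 54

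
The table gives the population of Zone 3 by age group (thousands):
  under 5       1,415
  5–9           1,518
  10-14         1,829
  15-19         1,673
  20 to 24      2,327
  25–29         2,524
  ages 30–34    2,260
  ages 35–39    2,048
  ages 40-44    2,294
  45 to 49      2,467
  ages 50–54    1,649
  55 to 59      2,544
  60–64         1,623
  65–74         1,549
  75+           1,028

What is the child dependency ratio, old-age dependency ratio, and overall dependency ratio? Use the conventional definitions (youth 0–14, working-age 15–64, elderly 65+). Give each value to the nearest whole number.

Youth dependency ratio: 22
Old-age dependency ratio: 12
Total dependency ratio: 34

0–14: 1,415 + 1,518 + 1,829 = 4,762
15–64: 1,673 + 2,327 + 2,524 + 2,260 + 2,048 + 2,294 + 2,467 + 1,649 + 2,544 + 1,623 = 21,409
65+: 1,549 + 1,028 = 2,577
Youth dependency ratio = 4,762 / 21,409 × 100 = 22
Old-age dependency ratio = 2,577 / 21,409 × 100 = 12
Total dependency ratio = (4,762 + 2,577) / 21,409 × 100 = 7,339 / 21,409 × 100 = 34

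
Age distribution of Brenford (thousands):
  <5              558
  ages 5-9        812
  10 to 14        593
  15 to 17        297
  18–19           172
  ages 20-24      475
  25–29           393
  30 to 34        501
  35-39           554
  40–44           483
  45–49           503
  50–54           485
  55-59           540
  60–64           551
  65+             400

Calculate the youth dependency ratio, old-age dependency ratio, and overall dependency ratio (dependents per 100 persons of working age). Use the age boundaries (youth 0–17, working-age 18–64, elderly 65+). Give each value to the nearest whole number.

Youth dependency ratio: 49
Old-age dependency ratio: 9
Total dependency ratio: 57

0–17: 558 + 812 + 593 + 297 = 2260
18–64: 172 + 475 + 393 + 501 + 554 + 483 + 503 + 485 + 540 + 551 = 4657
65+: 400
Youth dependency ratio = 2260 / 4657 × 100 = 49
Old-age dependency ratio = 400 / 4657 × 100 = 9
Total dependency ratio = (2260 + 400) / 4657 × 100 = 2660 / 4657 × 100 = 57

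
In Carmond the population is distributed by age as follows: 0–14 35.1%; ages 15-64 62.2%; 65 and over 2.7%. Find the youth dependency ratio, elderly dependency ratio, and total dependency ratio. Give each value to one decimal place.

Youth dependency ratio: 56.4
Old-age dependency ratio: 4.3
Total dependency ratio: 60.8

Youth dependency ratio = 35.1 / 62.2 × 100 = 56.4
Old-age dependency ratio = 2.7 / 62.2 × 100 = 4.3
Total dependency ratio = (35.1 + 2.7) / 62.2 × 100 = 37.8 / 62.2 × 100 = 60.8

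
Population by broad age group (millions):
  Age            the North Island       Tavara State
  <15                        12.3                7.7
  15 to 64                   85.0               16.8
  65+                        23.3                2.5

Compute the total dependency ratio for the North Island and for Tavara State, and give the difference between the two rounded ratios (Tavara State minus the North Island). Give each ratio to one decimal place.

the North Island: 41.9
Tavara State: 60.7
Difference: +18.8

the North Island: (12.3 + 23.3) / 85.0 × 100 = 35.6 / 85.0 × 100 = 41.9
Tavara State: (7.7 + 2.5) / 16.8 × 100 = 10.2 / 16.8 × 100 = 60.7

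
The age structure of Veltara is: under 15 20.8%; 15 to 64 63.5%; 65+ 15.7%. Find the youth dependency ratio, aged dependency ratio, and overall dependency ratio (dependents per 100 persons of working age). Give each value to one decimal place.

Youth dependency ratio: 32.8
Old-age dependency ratio: 24.7
Total dependency ratio: 57.5

Youth dependency ratio = 20.8 / 63.5 × 100 = 32.8
Old-age dependency ratio = 15.7 / 63.5 × 100 = 24.7
Total dependency ratio = (20.8 + 15.7) / 63.5 × 100 = 36.5 / 63.5 × 100 = 57.5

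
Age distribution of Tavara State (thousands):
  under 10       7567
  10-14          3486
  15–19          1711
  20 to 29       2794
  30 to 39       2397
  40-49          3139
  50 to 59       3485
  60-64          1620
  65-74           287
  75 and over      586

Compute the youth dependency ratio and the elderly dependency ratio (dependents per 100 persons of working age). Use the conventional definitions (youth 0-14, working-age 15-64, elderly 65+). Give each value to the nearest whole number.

Youth dependency ratio: 73
Old-age dependency ratio: 6

0–14: 7567 + 3486 = 11053
15–64: 1711 + 2794 + 2397 + 3139 + 3485 + 1620 = 15146
65+: 287 + 586 = 873
Youth dependency ratio = 11053 / 15146 × 100 = 73
Old-age dependency ratio = 873 / 15146 × 100 = 6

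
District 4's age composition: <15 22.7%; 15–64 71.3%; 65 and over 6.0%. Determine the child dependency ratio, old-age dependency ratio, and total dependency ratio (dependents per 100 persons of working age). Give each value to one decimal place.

Youth dependency ratio: 31.8
Old-age dependency ratio: 8.4
Total dependency ratio: 40.3

Youth dependency ratio = 22.7 / 71.3 × 100 = 31.8
Old-age dependency ratio = 6.0 / 71.3 × 100 = 8.4
Total dependency ratio = (22.7 + 6.0) / 71.3 × 100 = 28.7 / 71.3 × 100 = 40.3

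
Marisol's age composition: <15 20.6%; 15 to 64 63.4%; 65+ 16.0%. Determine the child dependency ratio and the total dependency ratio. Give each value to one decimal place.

Youth dependency ratio: 32.5
Total dependency ratio: 57.7

Youth dependency ratio = 20.6 / 63.4 × 100 = 32.5
Total dependency ratio = (20.6 + 16.0) / 63.4 × 100 = 36.6 / 63.4 × 100 = 57.7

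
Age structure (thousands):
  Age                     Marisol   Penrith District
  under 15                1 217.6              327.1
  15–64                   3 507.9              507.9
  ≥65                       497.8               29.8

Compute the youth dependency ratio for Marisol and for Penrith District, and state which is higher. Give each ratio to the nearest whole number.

Marisol: 1 217.6 / 3 507.9 × 100 = 35
Penrith District: 327.1 / 507.9 × 100 = 64

Marisol: 35
Penrith District: 64
Higher: Penrith District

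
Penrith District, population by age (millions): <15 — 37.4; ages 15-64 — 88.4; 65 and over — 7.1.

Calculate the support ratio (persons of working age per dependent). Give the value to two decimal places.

Support ratio: 1.99

Support ratio = 88.4 / (37.4 + 7.1) = 88.4 / 44.5 = 1.99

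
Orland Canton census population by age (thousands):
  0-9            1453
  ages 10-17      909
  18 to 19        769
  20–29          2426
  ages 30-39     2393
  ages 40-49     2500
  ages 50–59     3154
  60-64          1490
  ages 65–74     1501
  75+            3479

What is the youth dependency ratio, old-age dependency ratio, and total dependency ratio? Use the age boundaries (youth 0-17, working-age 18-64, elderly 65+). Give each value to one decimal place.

0–17: 1453 + 909 = 2362
18–64: 769 + 2426 + 2393 + 2500 + 3154 + 1490 = 12732
65+: 1501 + 3479 = 4980
Youth dependency ratio = 2362 / 12732 × 100 = 18.6
Old-age dependency ratio = 4980 / 12732 × 100 = 39.1
Total dependency ratio = (2362 + 4980) / 12732 × 100 = 7342 / 12732 × 100 = 57.7

Youth dependency ratio: 18.6
Old-age dependency ratio: 39.1
Total dependency ratio: 57.7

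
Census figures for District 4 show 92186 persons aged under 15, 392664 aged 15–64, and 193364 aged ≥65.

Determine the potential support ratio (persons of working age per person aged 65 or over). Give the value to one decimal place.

Potential support ratio: 2.0

Potential support ratio = 392664 / 193364 = 2.0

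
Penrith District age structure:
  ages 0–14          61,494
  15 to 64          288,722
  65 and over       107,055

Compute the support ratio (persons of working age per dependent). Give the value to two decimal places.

Support ratio: 1.71

Support ratio = 288,722 / (61,494 + 107,055) = 288,722 / 168,549 = 1.71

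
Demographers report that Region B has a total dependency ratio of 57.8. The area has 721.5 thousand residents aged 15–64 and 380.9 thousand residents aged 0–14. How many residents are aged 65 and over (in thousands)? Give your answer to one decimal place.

Total dependency ratio = (youth + elderly) / working-age × 100
57.8 = (380.9 + E) / 721.5 × 100
⇒ 36.1

Aged 65 and over: 36.1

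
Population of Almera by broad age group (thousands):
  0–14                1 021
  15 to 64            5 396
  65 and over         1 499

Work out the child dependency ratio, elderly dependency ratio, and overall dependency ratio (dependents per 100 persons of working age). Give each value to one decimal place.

Youth dependency ratio: 18.9
Old-age dependency ratio: 27.8
Total dependency ratio: 46.7

Youth dependency ratio = 1 021 / 5 396 × 100 = 18.9
Old-age dependency ratio = 1 499 / 5 396 × 100 = 27.8
Total dependency ratio = (1 021 + 1 499) / 5 396 × 100 = 2 520 / 5 396 × 100 = 46.7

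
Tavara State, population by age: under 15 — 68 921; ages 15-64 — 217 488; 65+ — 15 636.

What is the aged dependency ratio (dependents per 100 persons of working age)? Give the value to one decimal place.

Old-age dependency ratio: 7.2

Old-age dependency ratio = 15 636 / 217 488 × 100 = 7.2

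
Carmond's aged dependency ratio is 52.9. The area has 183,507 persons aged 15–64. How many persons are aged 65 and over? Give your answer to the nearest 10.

Aged 65 and over: 97,080

Old-age dependency ratio = elderly / working-age × 100
52.9 = E / 183,507 × 100
⇒ 97,080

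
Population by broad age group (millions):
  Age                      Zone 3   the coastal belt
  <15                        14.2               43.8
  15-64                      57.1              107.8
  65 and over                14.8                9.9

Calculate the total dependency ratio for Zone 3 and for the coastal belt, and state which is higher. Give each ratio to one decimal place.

Zone 3: 50.8
the coastal belt: 49.8
Higher: Zone 3

Zone 3: (14.2 + 14.8) / 57.1 × 100 = 29.0 / 57.1 × 100 = 50.8
the coastal belt: (43.8 + 9.9) / 107.8 × 100 = 53.7 / 107.8 × 100 = 49.8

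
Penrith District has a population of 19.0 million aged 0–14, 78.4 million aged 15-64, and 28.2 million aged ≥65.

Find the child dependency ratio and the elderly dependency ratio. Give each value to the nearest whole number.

Youth dependency ratio = 19.0 / 78.4 × 100 = 24
Old-age dependency ratio = 28.2 / 78.4 × 100 = 36

Youth dependency ratio: 24
Old-age dependency ratio: 36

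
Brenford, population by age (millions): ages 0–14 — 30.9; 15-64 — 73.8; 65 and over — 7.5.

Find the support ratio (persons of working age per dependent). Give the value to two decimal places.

Support ratio = 73.8 / (30.9 + 7.5) = 73.8 / 38.4 = 1.92

Support ratio: 1.92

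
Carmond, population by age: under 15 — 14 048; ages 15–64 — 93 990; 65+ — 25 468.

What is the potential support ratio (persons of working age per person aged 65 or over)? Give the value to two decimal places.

Potential support ratio: 3.69

Potential support ratio = 93 990 / 25 468 = 3.69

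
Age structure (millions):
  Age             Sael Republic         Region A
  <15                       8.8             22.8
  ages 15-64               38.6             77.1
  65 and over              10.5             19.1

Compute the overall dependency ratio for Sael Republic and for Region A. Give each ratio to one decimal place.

Sael Republic: (8.8 + 10.5) / 38.6 × 100 = 19.3 / 38.6 × 100 = 50.0
Region A: (22.8 + 19.1) / 77.1 × 100 = 41.9 / 77.1 × 100 = 54.3

Sael Republic: 50.0
Region A: 54.3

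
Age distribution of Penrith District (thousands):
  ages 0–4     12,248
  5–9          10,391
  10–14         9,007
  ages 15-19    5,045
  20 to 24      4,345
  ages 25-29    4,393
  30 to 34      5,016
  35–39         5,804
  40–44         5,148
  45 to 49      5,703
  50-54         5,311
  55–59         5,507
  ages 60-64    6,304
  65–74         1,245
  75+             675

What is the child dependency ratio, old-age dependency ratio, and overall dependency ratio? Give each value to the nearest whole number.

Youth dependency ratio: 60
Old-age dependency ratio: 4
Total dependency ratio: 64

0–14: 12,248 + 10,391 + 9,007 = 31,646
15–64: 5,045 + 4,345 + 4,393 + 5,016 + 5,804 + 5,148 + 5,703 + 5,311 + 5,507 + 6,304 = 52,576
65+: 1,245 + 675 = 1,920
Youth dependency ratio = 31,646 / 52,576 × 100 = 60
Old-age dependency ratio = 1,920 / 52,576 × 100 = 4
Total dependency ratio = (31,646 + 1,920) / 52,576 × 100 = 33,566 / 52,576 × 100 = 64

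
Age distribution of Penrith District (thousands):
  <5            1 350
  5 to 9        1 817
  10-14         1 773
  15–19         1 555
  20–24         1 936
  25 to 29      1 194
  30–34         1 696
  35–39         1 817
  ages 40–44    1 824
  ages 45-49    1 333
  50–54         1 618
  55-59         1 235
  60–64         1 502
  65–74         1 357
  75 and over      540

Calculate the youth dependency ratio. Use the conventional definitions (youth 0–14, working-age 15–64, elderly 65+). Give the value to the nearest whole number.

Youth dependency ratio: 31

0–14: 1 350 + 1 817 + 1 773 = 4 940
15–64: 1 555 + 1 936 + 1 194 + 1 696 + 1 817 + 1 824 + 1 333 + 1 618 + 1 235 + 1 502 = 15 710
65+: 1 357 + 540 = 1 897
Youth dependency ratio = 4 940 / 15 710 × 100 = 31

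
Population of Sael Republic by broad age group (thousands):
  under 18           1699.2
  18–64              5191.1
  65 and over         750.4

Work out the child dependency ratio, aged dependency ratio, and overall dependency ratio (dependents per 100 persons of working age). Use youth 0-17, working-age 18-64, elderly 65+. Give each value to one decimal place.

Youth dependency ratio: 32.7
Old-age dependency ratio: 14.5
Total dependency ratio: 47.2

Youth dependency ratio = 1699.2 / 5191.1 × 100 = 32.7
Old-age dependency ratio = 750.4 / 5191.1 × 100 = 14.5
Total dependency ratio = (1699.2 + 750.4) / 5191.1 × 100 = 2449.6 / 5191.1 × 100 = 47.2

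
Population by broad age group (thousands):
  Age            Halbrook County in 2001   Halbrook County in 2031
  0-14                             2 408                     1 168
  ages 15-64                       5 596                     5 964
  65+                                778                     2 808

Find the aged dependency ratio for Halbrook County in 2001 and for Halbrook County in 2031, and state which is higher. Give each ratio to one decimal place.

Halbrook County in 2001: 13.9
Halbrook County in 2031: 47.1
Higher: Halbrook County in 2031

Halbrook County in 2001: 778 / 5 596 × 100 = 13.9
Halbrook County in 2031: 2 808 / 5 964 × 100 = 47.1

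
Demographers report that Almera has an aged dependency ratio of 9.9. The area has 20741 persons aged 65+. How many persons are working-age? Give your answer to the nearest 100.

Old-age dependency ratio = elderly / working-age × 100
9.9 = 20741 / W × 100
⇒ 209500

Working-age: 209500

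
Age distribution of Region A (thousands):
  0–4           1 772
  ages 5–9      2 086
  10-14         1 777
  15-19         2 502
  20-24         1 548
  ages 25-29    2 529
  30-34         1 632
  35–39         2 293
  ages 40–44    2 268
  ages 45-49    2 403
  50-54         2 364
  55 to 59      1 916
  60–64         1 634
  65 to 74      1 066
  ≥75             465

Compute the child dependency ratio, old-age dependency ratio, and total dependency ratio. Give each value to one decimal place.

Youth dependency ratio: 26.7
Old-age dependency ratio: 7.3
Total dependency ratio: 34.0

0–14: 1 772 + 2 086 + 1 777 = 5 635
15–64: 2 502 + 1 548 + 2 529 + 1 632 + 2 293 + 2 268 + 2 403 + 2 364 + 1 916 + 1 634 = 21 089
65+: 1 066 + 465 = 1 531
Youth dependency ratio = 5 635 / 21 089 × 100 = 26.7
Old-age dependency ratio = 1 531 / 21 089 × 100 = 7.3
Total dependency ratio = (5 635 + 1 531) / 21 089 × 100 = 7 166 / 21 089 × 100 = 34.0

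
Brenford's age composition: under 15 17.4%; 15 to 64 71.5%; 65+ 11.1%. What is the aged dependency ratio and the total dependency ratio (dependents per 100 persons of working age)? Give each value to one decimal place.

Old-age dependency ratio: 15.5
Total dependency ratio: 39.9

Old-age dependency ratio = 11.1 / 71.5 × 100 = 15.5
Total dependency ratio = (17.4 + 11.1) / 71.5 × 100 = 28.5 / 71.5 × 100 = 39.9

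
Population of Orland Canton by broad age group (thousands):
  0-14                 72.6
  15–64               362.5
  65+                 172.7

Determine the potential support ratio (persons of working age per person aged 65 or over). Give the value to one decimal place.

Potential support ratio = 362.5 / 172.7 = 2.1

Potential support ratio: 2.1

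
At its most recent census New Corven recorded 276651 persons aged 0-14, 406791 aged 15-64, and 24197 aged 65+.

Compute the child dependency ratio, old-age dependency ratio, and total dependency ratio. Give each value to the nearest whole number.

Youth dependency ratio = 276651 / 406791 × 100 = 68
Old-age dependency ratio = 24197 / 406791 × 100 = 6
Total dependency ratio = (276651 + 24197) / 406791 × 100 = 300848 / 406791 × 100 = 74

Youth dependency ratio: 68
Old-age dependency ratio: 6
Total dependency ratio: 74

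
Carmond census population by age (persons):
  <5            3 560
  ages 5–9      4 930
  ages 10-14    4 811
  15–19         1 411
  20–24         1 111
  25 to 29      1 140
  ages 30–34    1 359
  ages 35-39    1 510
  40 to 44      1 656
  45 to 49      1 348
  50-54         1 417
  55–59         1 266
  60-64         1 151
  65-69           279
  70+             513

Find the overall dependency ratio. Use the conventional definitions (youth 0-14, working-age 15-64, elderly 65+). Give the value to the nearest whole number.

Total dependency ratio: 105

0–14: 3 560 + 4 930 + 4 811 = 13 301
15–64: 1 411 + 1 111 + 1 140 + 1 359 + 1 510 + 1 656 + 1 348 + 1 417 + 1 266 + 1 151 = 13 369
65+: 279 + 513 = 792
Total dependency ratio = (13 301 + 792) / 13 369 × 100 = 14 093 / 13 369 × 100 = 105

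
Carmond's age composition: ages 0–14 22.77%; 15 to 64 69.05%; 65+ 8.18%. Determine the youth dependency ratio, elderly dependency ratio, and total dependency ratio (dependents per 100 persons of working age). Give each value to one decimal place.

Youth dependency ratio: 33.0
Old-age dependency ratio: 11.8
Total dependency ratio: 44.8

Youth dependency ratio = 22.77 / 69.05 × 100 = 33.0
Old-age dependency ratio = 8.18 / 69.05 × 100 = 11.8
Total dependency ratio = (22.77 + 8.18) / 69.05 × 100 = 30.95 / 69.05 × 100 = 44.8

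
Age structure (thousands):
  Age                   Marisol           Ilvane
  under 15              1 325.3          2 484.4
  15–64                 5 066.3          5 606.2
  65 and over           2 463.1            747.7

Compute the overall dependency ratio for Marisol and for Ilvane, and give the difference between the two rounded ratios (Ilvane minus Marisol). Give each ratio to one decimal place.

Marisol: (1 325.3 + 2 463.1) / 5 066.3 × 100 = 3 788.4 / 5 066.3 × 100 = 74.8
Ilvane: (2 484.4 + 747.7) / 5 606.2 × 100 = 3 232.1 / 5 606.2 × 100 = 57.7

Marisol: 74.8
Ilvane: 57.7
Difference: -17.1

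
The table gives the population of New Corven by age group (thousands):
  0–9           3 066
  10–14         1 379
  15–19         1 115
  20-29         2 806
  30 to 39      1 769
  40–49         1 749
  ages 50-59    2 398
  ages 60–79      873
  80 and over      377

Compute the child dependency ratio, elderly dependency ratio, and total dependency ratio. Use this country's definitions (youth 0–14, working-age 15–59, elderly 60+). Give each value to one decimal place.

0–14: 3 066 + 1 379 = 4 445
15–59: 1 115 + 2 806 + 1 769 + 1 749 + 2 398 = 9 837
60+: 873 + 377 = 1 250
Youth dependency ratio = 4 445 / 9 837 × 100 = 45.2
Old-age dependency ratio = 1 250 / 9 837 × 100 = 12.7
Total dependency ratio = (4 445 + 1 250) / 9 837 × 100 = 5 695 / 9 837 × 100 = 57.9

Youth dependency ratio: 45.2
Old-age dependency ratio: 12.7
Total dependency ratio: 57.9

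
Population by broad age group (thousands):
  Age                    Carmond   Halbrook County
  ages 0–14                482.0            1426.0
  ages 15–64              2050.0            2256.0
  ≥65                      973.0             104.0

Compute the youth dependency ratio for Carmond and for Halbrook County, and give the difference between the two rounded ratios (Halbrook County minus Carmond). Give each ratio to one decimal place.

Carmond: 23.5
Halbrook County: 63.2
Difference: +39.7

Carmond: 482.0 / 2050.0 × 100 = 23.5
Halbrook County: 1426.0 / 2256.0 × 100 = 63.2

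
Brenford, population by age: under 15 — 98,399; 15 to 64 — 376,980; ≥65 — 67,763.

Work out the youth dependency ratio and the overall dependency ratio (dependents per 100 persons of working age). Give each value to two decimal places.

Youth dependency ratio = 98,399 / 376,980 × 100 = 26.10
Total dependency ratio = (98,399 + 67,763) / 376,980 × 100 = 166,162 / 376,980 × 100 = 44.08

Youth dependency ratio: 26.10
Total dependency ratio: 44.08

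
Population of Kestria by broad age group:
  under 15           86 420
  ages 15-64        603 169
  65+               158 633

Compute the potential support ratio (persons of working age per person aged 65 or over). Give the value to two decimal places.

Potential support ratio = 603 169 / 158 633 = 3.80

Potential support ratio: 3.80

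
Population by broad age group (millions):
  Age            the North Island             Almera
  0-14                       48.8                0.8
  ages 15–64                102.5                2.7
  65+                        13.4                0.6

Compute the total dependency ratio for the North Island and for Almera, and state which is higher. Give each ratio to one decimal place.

the North Island: (48.8 + 13.4) / 102.5 × 100 = 62.2 / 102.5 × 100 = 60.7
Almera: (0.8 + 0.6) / 2.7 × 100 = 1.4 / 2.7 × 100 = 51.9

the North Island: 60.7
Almera: 51.9
Higher: the North Island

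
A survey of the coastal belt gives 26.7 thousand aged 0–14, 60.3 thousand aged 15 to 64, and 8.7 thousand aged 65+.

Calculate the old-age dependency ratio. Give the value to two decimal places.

Old-age dependency ratio: 14.43

Old-age dependency ratio = 8.7 / 60.3 × 100 = 14.43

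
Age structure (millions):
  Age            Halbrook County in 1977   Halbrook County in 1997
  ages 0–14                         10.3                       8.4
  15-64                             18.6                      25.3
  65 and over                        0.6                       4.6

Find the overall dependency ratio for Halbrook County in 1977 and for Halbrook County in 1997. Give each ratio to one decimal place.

Halbrook County in 1977: 58.6
Halbrook County in 1997: 51.4

Halbrook County in 1977: (10.3 + 0.6) / 18.6 × 100 = 10.9 / 18.6 × 100 = 58.6
Halbrook County in 1997: (8.4 + 4.6) / 25.3 × 100 = 13.0 / 25.3 × 100 = 51.4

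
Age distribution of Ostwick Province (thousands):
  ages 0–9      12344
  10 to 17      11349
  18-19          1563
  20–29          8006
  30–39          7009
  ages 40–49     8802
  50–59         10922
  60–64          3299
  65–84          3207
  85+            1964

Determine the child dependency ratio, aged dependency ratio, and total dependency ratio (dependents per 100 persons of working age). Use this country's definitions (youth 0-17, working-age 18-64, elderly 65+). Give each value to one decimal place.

Youth dependency ratio: 59.8
Old-age dependency ratio: 13.1
Total dependency ratio: 72.9

0–17: 12344 + 11349 = 23693
18–64: 1563 + 8006 + 7009 + 8802 + 10922 + 3299 = 39601
65+: 3207 + 1964 = 5171
Youth dependency ratio = 23693 / 39601 × 100 = 59.8
Old-age dependency ratio = 5171 / 39601 × 100 = 13.1
Total dependency ratio = (23693 + 5171) / 39601 × 100 = 28864 / 39601 × 100 = 72.9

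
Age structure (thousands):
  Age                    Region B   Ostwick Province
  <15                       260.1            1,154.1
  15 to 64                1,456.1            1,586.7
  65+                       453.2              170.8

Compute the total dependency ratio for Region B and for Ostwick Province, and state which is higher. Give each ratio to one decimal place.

Region B: (260.1 + 453.2) / 1,456.1 × 100 = 713.3 / 1,456.1 × 100 = 49.0
Ostwick Province: (1,154.1 + 170.8) / 1,586.7 × 100 = 1,324.9 / 1,586.7 × 100 = 83.5

Region B: 49.0
Ostwick Province: 83.5
Higher: Ostwick Province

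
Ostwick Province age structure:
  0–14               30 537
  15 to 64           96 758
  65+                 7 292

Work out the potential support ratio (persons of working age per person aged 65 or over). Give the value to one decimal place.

Potential support ratio: 13.3

Potential support ratio = 96 758 / 7 292 = 13.3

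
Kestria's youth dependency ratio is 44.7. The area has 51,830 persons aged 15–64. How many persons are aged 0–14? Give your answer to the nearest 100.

Aged 0–14: 23,200

Youth dependency ratio = youth / working-age × 100
44.7 = Y / 51,830 × 100
⇒ 23,200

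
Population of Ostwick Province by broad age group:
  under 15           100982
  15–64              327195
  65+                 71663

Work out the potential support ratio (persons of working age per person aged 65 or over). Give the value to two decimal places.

Potential support ratio = 327195 / 71663 = 4.57

Potential support ratio: 4.57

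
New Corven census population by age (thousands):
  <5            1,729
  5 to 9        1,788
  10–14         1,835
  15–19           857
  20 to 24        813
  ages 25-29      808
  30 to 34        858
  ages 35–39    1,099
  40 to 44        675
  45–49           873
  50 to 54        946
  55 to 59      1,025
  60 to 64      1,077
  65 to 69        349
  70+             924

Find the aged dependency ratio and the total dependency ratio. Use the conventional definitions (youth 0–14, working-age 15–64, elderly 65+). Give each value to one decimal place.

Old-age dependency ratio: 14.1
Total dependency ratio: 73.4

0–14: 1,729 + 1,788 + 1,835 = 5,352
15–64: 857 + 813 + 808 + 858 + 1,099 + 675 + 873 + 946 + 1,025 + 1,077 = 9,031
65+: 349 + 924 = 1,273
Old-age dependency ratio = 1,273 / 9,031 × 100 = 14.1
Total dependency ratio = (5,352 + 1,273) / 9,031 × 100 = 6,625 / 9,031 × 100 = 73.4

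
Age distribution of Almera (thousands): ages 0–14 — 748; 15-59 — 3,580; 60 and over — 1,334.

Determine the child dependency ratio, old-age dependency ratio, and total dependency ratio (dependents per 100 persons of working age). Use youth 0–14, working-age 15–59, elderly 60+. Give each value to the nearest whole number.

Youth dependency ratio = 748 / 3,580 × 100 = 21
Old-age dependency ratio = 1,334 / 3,580 × 100 = 37
Total dependency ratio = (748 + 1,334) / 3,580 × 100 = 2,082 / 3,580 × 100 = 58

Youth dependency ratio: 21
Old-age dependency ratio: 37
Total dependency ratio: 58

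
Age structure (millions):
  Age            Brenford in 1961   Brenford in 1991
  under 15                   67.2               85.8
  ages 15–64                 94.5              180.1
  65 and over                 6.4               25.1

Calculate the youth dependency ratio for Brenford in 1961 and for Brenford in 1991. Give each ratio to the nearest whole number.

Brenford in 1961: 67.2 / 94.5 × 100 = 71
Brenford in 1991: 85.8 / 180.1 × 100 = 48

Brenford in 1961: 71
Brenford in 1991: 48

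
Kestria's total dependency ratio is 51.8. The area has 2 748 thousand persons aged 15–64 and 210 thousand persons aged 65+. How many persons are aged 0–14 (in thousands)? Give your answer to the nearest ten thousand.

Aged 0–14: 1 210

Total dependency ratio = (youth + elderly) / working-age × 100
51.8 = (Y + 210) / 2 748 × 100
⇒ 1 210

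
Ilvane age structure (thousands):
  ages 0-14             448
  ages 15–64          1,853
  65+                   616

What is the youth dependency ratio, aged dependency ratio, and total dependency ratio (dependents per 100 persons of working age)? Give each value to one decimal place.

Youth dependency ratio: 24.2
Old-age dependency ratio: 33.2
Total dependency ratio: 57.4

Youth dependency ratio = 448 / 1,853 × 100 = 24.2
Old-age dependency ratio = 616 / 1,853 × 100 = 33.2
Total dependency ratio = (448 + 616) / 1,853 × 100 = 1,064 / 1,853 × 100 = 57.4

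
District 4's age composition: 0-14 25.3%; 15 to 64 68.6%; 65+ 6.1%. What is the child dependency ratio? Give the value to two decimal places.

Youth dependency ratio: 36.88

Youth dependency ratio = 25.3 / 68.6 × 100 = 36.88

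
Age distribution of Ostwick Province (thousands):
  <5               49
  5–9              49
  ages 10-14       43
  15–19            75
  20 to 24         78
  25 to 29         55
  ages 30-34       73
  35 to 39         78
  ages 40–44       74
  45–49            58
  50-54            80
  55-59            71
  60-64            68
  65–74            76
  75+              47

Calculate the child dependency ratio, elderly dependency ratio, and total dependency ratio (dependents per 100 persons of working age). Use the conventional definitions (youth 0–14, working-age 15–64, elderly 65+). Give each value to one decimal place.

Youth dependency ratio: 19.9
Old-age dependency ratio: 17.3
Total dependency ratio: 37.2

0–14: 49 + 49 + 43 = 141
15–64: 75 + 78 + 55 + 73 + 78 + 74 + 58 + 80 + 71 + 68 = 710
65+: 76 + 47 = 123
Youth dependency ratio = 141 / 710 × 100 = 19.9
Old-age dependency ratio = 123 / 710 × 100 = 17.3
Total dependency ratio = (141 + 123) / 710 × 100 = 264 / 710 × 100 = 37.2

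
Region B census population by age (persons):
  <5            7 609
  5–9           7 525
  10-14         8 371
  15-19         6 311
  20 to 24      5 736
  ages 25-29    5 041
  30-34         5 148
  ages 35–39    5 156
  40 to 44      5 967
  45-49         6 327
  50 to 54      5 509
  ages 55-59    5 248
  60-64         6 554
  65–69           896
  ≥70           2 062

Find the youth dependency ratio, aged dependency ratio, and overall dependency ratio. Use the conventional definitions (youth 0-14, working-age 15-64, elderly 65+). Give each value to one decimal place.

Youth dependency ratio: 41.2
Old-age dependency ratio: 5.2
Total dependency ratio: 46.4

0–14: 7 609 + 7 525 + 8 371 = 23 505
15–64: 6 311 + 5 736 + 5 041 + 5 148 + 5 156 + 5 967 + 6 327 + 5 509 + 5 248 + 6 554 = 56 997
65+: 896 + 2 062 = 2 958
Youth dependency ratio = 23 505 / 56 997 × 100 = 41.2
Old-age dependency ratio = 2 958 / 56 997 × 100 = 5.2
Total dependency ratio = (23 505 + 2 958) / 56 997 × 100 = 26 463 / 56 997 × 100 = 46.4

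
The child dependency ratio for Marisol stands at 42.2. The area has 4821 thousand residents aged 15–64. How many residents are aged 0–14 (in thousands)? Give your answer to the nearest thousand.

Aged 0–14: 2034

Youth dependency ratio = youth / working-age × 100
42.2 = Y / 4821 × 100
⇒ 2034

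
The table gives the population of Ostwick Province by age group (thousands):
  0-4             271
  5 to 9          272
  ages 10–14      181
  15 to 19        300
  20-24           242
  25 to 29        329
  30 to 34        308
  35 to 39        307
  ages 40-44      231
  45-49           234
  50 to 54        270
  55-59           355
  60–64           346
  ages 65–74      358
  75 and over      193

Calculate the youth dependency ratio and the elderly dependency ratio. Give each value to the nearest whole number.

Youth dependency ratio: 25
Old-age dependency ratio: 19

0–14: 271 + 272 + 181 = 724
15–64: 300 + 242 + 329 + 308 + 307 + 231 + 234 + 270 + 355 + 346 = 2922
65+: 358 + 193 = 551
Youth dependency ratio = 724 / 2922 × 100 = 25
Old-age dependency ratio = 551 / 2922 × 100 = 19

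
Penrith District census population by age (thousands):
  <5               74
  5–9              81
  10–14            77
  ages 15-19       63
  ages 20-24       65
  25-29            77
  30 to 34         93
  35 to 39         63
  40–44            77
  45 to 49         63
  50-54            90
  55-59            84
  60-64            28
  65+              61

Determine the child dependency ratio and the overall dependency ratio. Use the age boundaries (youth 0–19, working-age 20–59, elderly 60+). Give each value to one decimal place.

Youth dependency ratio: 48.2
Total dependency ratio: 62.7

0–19: 74 + 81 + 77 + 63 = 295
20–59: 65 + 77 + 93 + 63 + 77 + 63 + 90 + 84 = 612
60+: 28 + 61 = 89
Youth dependency ratio = 295 / 612 × 100 = 48.2
Total dependency ratio = (295 + 89) / 612 × 100 = 384 / 612 × 100 = 62.7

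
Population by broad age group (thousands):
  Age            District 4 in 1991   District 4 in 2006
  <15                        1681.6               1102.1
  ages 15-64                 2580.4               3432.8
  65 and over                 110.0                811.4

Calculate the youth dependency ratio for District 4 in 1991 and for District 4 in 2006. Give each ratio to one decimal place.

District 4 in 1991: 65.2
District 4 in 2006: 32.1

District 4 in 1991: 1681.6 / 2580.4 × 100 = 65.2
District 4 in 2006: 1102.1 / 3432.8 × 100 = 32.1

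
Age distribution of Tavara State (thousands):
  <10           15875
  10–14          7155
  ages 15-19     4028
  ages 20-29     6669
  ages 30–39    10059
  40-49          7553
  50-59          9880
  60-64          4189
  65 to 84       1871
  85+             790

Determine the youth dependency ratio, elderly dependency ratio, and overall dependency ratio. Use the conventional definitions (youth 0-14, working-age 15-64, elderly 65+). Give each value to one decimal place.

0–14: 15875 + 7155 = 23030
15–64: 4028 + 6669 + 10059 + 7553 + 9880 + 4189 = 42378
65+: 1871 + 790 = 2661
Youth dependency ratio = 23030 / 42378 × 100 = 54.3
Old-age dependency ratio = 2661 / 42378 × 100 = 6.3
Total dependency ratio = (23030 + 2661) / 42378 × 100 = 25691 / 42378 × 100 = 60.6

Youth dependency ratio: 54.3
Old-age dependency ratio: 6.3
Total dependency ratio: 60.6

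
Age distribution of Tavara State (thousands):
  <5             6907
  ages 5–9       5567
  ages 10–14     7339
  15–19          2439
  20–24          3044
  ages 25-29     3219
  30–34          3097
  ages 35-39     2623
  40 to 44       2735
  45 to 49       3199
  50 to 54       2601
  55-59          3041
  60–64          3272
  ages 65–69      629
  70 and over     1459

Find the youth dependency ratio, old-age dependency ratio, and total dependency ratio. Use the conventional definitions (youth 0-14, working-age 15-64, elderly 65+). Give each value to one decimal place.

Youth dependency ratio: 67.7
Old-age dependency ratio: 7.1
Total dependency ratio: 74.8

0–14: 6907 + 5567 + 7339 = 19813
15–64: 2439 + 3044 + 3219 + 3097 + 2623 + 2735 + 3199 + 2601 + 3041 + 3272 = 29270
65+: 629 + 1459 = 2088
Youth dependency ratio = 19813 / 29270 × 100 = 67.7
Old-age dependency ratio = 2088 / 29270 × 100 = 7.1
Total dependency ratio = (19813 + 2088) / 29270 × 100 = 21901 / 29270 × 100 = 74.8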